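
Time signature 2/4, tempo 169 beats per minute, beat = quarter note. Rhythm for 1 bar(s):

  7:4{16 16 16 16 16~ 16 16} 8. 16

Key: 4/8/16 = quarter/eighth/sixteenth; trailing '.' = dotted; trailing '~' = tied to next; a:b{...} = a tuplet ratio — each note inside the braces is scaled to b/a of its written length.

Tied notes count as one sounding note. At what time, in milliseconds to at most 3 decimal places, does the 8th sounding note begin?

1. 0.0ms @ 0 + 50.719ms (1/7)
2. 50.719ms @ 1/7 + 50.719ms (1/7)
3. 101.437ms @ 2/7 + 50.719ms (1/7)
4. 152.156ms @ 3/7 + 50.719ms (1/7)
5. 202.874ms @ 4/7 + 101.437ms (2/7)
6. 304.311ms @ 6/7 + 50.719ms (1/7)
7. 355.03ms @ 1 + 266.272ms (3/4)
8. 621.302ms @ 7/4 + 88.757ms (1/4)

note 8 onset = 7/4b = 621.302ms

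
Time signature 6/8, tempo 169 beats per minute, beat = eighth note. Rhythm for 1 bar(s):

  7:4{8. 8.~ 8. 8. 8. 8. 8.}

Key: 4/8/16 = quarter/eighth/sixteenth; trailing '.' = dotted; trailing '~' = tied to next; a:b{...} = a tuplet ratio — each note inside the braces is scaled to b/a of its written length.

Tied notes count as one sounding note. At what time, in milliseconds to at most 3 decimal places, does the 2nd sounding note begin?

note 2 onset = 6/7b = 304.311ms

1. 0.0ms @ 0 + 304.311ms (6/7)
2. 304.311ms @ 6/7 + 608.622ms (12/7)
3. 912.933ms @ 18/7 + 304.311ms (6/7)
4. 1217.244ms @ 24/7 + 304.311ms (6/7)
5. 1521.555ms @ 30/7 + 304.311ms (6/7)
6. 1825.866ms @ 36/7 + 304.311ms (6/7)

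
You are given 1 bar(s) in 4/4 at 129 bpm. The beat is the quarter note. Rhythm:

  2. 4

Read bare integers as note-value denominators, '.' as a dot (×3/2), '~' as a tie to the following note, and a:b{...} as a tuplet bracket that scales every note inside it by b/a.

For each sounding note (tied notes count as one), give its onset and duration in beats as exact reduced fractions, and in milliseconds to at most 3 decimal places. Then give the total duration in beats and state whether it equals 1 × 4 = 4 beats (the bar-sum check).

1) 0.0ms=0b +1395.349ms=3b
2) 1395.349ms=3b +465.116ms=1b
Σ=4b of 4 (129bpm 4/4) — PASS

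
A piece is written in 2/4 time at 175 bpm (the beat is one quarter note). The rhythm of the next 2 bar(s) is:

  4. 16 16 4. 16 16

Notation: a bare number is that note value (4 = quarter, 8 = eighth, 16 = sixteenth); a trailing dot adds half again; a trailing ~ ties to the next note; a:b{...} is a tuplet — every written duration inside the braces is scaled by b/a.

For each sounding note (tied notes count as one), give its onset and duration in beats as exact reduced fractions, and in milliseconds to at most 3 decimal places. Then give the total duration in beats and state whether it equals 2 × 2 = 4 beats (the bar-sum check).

1) 0.0ms=0b +514.286ms=3/2b
2) 514.286ms=3/2b +85.714ms=1/4b
3) 600.0ms=7/4b +85.714ms=1/4b
4) 685.714ms=2b +514.286ms=3/2b
5) 1200.0ms=7/2b +85.714ms=1/4b
6) 1285.714ms=15/4b +85.714ms=1/4b
Σ=4b of 4 (175bpm 2/4) — PASS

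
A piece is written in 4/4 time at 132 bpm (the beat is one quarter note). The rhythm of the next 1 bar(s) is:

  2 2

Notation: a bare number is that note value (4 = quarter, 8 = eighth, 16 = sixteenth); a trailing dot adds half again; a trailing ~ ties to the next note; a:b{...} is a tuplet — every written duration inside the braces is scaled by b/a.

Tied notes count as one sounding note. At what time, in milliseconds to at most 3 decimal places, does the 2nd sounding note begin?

note 2 onset = 2b = 909.091ms

1. 0.0ms @ 0 + 909.091ms (2)
2. 909.091ms @ 2 + 909.091ms (2)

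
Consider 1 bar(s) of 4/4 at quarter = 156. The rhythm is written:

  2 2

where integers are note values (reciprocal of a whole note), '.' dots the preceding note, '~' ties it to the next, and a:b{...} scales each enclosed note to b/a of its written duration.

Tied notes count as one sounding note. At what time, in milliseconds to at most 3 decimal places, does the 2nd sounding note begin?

1. 0.0ms @ 0 + 769.231ms (2)
2. 769.231ms @ 2 + 769.231ms (2)

note 2 onset = 2b = 769.231ms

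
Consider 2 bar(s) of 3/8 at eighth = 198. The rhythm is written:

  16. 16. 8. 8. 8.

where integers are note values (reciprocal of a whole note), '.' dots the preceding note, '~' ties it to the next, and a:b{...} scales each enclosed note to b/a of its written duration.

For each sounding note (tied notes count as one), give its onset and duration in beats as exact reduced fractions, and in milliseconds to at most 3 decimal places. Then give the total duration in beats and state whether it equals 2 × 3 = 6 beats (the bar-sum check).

1) 0.0ms=0b +227.273ms=3/4b
2) 227.273ms=3/4b +227.273ms=3/4b
3) 454.545ms=3/2b +454.545ms=3/2b
4) 909.091ms=3b +454.545ms=3/2b
5) 1363.636ms=9/2b +454.545ms=3/2b
Σ=6b of 6 (198bpm 3/8) — PASS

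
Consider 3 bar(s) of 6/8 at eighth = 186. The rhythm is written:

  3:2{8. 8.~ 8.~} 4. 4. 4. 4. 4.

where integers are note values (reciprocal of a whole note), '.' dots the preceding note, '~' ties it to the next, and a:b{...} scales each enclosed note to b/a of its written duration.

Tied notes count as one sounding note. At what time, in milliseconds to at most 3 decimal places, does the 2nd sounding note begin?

1. 0.0ms @ 0 + 322.581ms (1)
2. 322.581ms @ 1 + 1612.903ms (5)
3. 1935.484ms @ 6 + 967.742ms (3)
4. 2903.226ms @ 9 + 967.742ms (3)
5. 3870.968ms @ 12 + 967.742ms (3)
6. 4838.71ms @ 15 + 967.742ms (3)

note 2 onset = 1b = 322.581ms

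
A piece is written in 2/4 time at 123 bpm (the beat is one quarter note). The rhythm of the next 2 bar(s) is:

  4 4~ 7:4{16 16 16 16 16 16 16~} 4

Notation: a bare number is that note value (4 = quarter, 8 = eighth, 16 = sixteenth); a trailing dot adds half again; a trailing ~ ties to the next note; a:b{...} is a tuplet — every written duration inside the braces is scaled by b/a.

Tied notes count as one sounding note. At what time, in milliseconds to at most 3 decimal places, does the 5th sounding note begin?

1. 0.0ms @ 0 + 487.805ms (1)
2. 487.805ms @ 1 + 557.491ms (8/7)
3. 1045.296ms @ 15/7 + 69.686ms (1/7)
4. 1114.983ms @ 16/7 + 69.686ms (1/7)
5. 1184.669ms @ 17/7 + 69.686ms (1/7)
6. 1254.355ms @ 18/7 + 69.686ms (1/7)
7. 1324.042ms @ 19/7 + 69.686ms (1/7)
8. 1393.728ms @ 20/7 + 557.491ms (8/7)

note 5 onset = 17/7b = 1184.669ms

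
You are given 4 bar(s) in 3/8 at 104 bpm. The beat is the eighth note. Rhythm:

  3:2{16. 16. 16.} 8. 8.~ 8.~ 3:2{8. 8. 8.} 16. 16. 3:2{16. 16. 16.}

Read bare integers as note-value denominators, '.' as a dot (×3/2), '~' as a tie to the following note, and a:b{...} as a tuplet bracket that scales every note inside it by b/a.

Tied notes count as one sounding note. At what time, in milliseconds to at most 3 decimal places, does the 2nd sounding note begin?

1. 0.0ms @ 0 + 288.462ms (1/2)
2. 288.462ms @ 1/2 + 288.462ms (1/2)
3. 576.923ms @ 1 + 288.462ms (1/2)
4. 865.385ms @ 3/2 + 865.385ms (3/2)
5. 1730.769ms @ 3 + 2307.692ms (4)
6. 4038.462ms @ 7 + 576.923ms (1)
7. 4615.385ms @ 8 + 576.923ms (1)
8. 5192.308ms @ 9 + 432.692ms (3/4)
9. 5625.0ms @ 39/4 + 432.692ms (3/4)
10. 6057.692ms @ 21/2 + 288.462ms (1/2)
11. 6346.154ms @ 11 + 288.462ms (1/2)
12. 6634.615ms @ 23/2 + 288.462ms (1/2)

note 2 onset = 1/2b = 288.462ms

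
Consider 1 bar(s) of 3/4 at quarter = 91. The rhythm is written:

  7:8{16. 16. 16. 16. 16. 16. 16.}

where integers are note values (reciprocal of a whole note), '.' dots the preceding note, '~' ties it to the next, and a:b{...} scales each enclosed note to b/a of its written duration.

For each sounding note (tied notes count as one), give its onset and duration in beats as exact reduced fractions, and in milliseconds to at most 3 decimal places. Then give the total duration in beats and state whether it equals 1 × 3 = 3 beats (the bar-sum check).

1) 0.0ms=0b +282.575ms=3/7b
2) 282.575ms=3/7b +282.575ms=3/7b
3) 565.149ms=6/7b +282.575ms=3/7b
4) 847.724ms=9/7b +282.575ms=3/7b
5) 1130.298ms=12/7b +282.575ms=3/7b
6) 1412.873ms=15/7b +282.575ms=3/7b
7) 1695.447ms=18/7b +282.575ms=3/7b
Σ=3b of 3 (91bpm 3/4) — PASS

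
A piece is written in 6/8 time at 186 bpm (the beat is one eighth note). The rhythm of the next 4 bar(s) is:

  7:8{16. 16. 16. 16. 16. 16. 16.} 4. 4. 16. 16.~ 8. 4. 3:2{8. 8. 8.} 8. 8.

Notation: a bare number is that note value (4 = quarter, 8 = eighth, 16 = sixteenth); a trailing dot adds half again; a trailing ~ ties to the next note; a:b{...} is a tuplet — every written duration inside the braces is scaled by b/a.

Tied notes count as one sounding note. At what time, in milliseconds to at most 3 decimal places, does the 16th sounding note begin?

1. 0.0ms @ 0 + 276.498ms (6/7)
2. 276.498ms @ 6/7 + 276.498ms (6/7)
3. 552.995ms @ 12/7 + 276.498ms (6/7)
4. 829.493ms @ 18/7 + 276.498ms (6/7)
5. 1105.991ms @ 24/7 + 276.498ms (6/7)
6. 1382.488ms @ 30/7 + 276.498ms (6/7)
7. 1658.986ms @ 36/7 + 276.498ms (6/7)
8. 1935.484ms @ 6 + 967.742ms (3)
9. 2903.226ms @ 9 + 967.742ms (3)
10. 3870.968ms @ 12 + 241.935ms (3/4)
11. 4112.903ms @ 51/4 + 725.806ms (9/4)
12. 4838.71ms @ 15 + 967.742ms (3)
13. 5806.452ms @ 18 + 322.581ms (1)
14. 6129.032ms @ 19 + 322.581ms (1)
15. 6451.613ms @ 20 + 322.581ms (1)
16. 6774.194ms @ 21 + 483.871ms (3/2)
17. 7258.065ms @ 45/2 + 483.871ms (3/2)

note 16 onset = 21b = 6774.194ms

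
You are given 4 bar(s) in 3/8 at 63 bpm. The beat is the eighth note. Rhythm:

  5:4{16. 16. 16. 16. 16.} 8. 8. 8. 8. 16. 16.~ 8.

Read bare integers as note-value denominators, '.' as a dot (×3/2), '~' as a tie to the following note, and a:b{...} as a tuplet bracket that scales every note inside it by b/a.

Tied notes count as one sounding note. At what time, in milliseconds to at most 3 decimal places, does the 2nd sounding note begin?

1. 0.0ms @ 0 + 571.429ms (3/5)
2. 571.429ms @ 3/5 + 571.429ms (3/5)
3. 1142.857ms @ 6/5 + 571.429ms (3/5)
4. 1714.286ms @ 9/5 + 571.429ms (3/5)
5. 2285.714ms @ 12/5 + 571.429ms (3/5)
6. 2857.143ms @ 3 + 1428.571ms (3/2)
7. 4285.714ms @ 9/2 + 1428.571ms (3/2)
8. 5714.286ms @ 6 + 1428.571ms (3/2)
9. 7142.857ms @ 15/2 + 1428.571ms (3/2)
10. 8571.429ms @ 9 + 714.286ms (3/4)
11. 9285.714ms @ 39/4 + 2142.857ms (9/4)

note 2 onset = 3/5b = 571.429ms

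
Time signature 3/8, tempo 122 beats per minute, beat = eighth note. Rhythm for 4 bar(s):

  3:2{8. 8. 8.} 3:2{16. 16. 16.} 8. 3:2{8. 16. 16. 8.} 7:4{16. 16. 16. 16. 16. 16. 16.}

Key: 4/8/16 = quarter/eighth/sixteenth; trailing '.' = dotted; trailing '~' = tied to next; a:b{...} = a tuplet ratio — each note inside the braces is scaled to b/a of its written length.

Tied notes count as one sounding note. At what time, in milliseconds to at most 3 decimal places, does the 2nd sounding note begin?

note 2 onset = 1b = 491.803ms

1. 0.0ms @ 0 + 491.803ms (1)
2. 491.803ms @ 1 + 491.803ms (1)
3. 983.607ms @ 2 + 491.803ms (1)
4. 1475.41ms @ 3 + 245.902ms (1/2)
5. 1721.311ms @ 7/2 + 245.902ms (1/2)
6. 1967.213ms @ 4 + 245.902ms (1/2)
7. 2213.115ms @ 9/2 + 737.705ms (3/2)
8. 2950.82ms @ 6 + 491.803ms (1)
9. 3442.623ms @ 7 + 245.902ms (1/2)
10. 3688.525ms @ 15/2 + 245.902ms (1/2)
11. 3934.426ms @ 8 + 491.803ms (1)
12. 4426.23ms @ 9 + 210.773ms (3/7)
13. 4637.002ms @ 66/7 + 210.773ms (3/7)
14. 4847.775ms @ 69/7 + 210.773ms (3/7)
15. 5058.548ms @ 72/7 + 210.773ms (3/7)
16. 5269.321ms @ 75/7 + 210.773ms (3/7)
17. 5480.094ms @ 78/7 + 210.773ms (3/7)
18. 5690.867ms @ 81/7 + 210.773ms (3/7)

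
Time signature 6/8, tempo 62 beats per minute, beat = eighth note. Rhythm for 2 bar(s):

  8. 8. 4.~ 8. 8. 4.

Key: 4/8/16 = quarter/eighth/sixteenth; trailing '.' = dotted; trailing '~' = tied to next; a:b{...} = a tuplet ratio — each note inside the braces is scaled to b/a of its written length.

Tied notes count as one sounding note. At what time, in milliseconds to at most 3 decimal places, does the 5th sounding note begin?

note 5 onset = 9b = 8709.677ms

1. 0.0ms @ 0 + 1451.613ms (3/2)
2. 1451.613ms @ 3/2 + 1451.613ms (3/2)
3. 2903.226ms @ 3 + 4354.839ms (9/2)
4. 7258.065ms @ 15/2 + 1451.613ms (3/2)
5. 8709.677ms @ 9 + 2903.226ms (3)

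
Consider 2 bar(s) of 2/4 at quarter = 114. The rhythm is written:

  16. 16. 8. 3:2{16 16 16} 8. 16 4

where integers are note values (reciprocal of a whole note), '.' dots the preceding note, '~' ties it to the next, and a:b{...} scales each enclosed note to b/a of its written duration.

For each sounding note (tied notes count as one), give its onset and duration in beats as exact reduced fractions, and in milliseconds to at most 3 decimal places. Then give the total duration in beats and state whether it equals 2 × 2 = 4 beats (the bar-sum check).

1) 0.0ms=0b +197.368ms=3/8b
2) 197.368ms=3/8b +197.368ms=3/8b
3) 394.737ms=3/4b +394.737ms=3/4b
4) 789.474ms=3/2b +87.719ms=1/6b
5) 877.193ms=5/3b +87.719ms=1/6b
6) 964.912ms=11/6b +87.719ms=1/6b
7) 1052.632ms=2b +394.737ms=3/4b
8) 1447.368ms=11/4b +131.579ms=1/4b
9) 1578.947ms=3b +526.316ms=1b
Σ=4b of 4 (114bpm 2/4) — PASS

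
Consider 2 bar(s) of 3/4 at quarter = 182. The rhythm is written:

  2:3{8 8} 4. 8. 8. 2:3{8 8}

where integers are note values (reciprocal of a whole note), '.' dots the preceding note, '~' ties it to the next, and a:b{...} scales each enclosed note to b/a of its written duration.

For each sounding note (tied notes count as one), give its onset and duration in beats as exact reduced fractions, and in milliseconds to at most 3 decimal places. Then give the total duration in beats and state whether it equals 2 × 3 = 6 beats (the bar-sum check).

1) 0.0ms=0b +247.253ms=3/4b
2) 247.253ms=3/4b +247.253ms=3/4b
3) 494.505ms=3/2b +494.505ms=3/2b
4) 989.011ms=3b +247.253ms=3/4b
5) 1236.264ms=15/4b +247.253ms=3/4b
6) 1483.516ms=9/2b +247.253ms=3/4b
7) 1730.769ms=21/4b +247.253ms=3/4b
Σ=6b of 6 (182bpm 3/4) — PASS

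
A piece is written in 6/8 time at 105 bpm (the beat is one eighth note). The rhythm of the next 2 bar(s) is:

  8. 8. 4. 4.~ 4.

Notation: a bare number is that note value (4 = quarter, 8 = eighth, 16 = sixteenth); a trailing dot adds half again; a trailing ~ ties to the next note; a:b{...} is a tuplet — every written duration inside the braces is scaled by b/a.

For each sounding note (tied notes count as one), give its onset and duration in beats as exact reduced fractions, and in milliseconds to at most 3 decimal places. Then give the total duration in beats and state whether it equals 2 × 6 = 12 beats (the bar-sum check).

1) 0.0ms=0b +857.143ms=3/2b
2) 857.143ms=3/2b +857.143ms=3/2b
3) 1714.286ms=3b +1714.286ms=3b
4) 3428.571ms=6b +3428.571ms=6b
Σ=12b of 12 (105bpm 6/8) — PASS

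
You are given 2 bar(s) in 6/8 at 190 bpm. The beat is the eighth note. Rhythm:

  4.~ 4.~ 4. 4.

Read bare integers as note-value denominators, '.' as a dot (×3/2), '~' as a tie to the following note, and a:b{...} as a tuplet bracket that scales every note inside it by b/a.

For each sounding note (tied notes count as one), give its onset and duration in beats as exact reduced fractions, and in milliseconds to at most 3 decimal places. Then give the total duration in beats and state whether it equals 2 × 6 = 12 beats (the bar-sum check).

1) 0.0ms=0b +2842.105ms=9b
2) 2842.105ms=9b +947.368ms=3b
Σ=12b of 12 (190bpm 6/8) — PASS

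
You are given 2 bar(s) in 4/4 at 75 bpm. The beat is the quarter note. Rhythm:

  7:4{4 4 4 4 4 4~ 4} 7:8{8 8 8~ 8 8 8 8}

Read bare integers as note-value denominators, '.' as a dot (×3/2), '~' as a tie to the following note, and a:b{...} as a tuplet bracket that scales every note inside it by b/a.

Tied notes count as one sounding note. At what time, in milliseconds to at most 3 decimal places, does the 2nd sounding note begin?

1. 0.0ms @ 0 + 457.143ms (4/7)
2. 457.143ms @ 4/7 + 457.143ms (4/7)
3. 914.286ms @ 8/7 + 457.143ms (4/7)
4. 1371.429ms @ 12/7 + 457.143ms (4/7)
5. 1828.571ms @ 16/7 + 457.143ms (4/7)
6. 2285.714ms @ 20/7 + 914.286ms (8/7)
7. 3200.0ms @ 4 + 457.143ms (4/7)
8. 3657.143ms @ 32/7 + 457.143ms (4/7)
9. 4114.286ms @ 36/7 + 914.286ms (8/7)
10. 5028.571ms @ 44/7 + 457.143ms (4/7)
11. 5485.714ms @ 48/7 + 457.143ms (4/7)
12. 5942.857ms @ 52/7 + 457.143ms (4/7)

note 2 onset = 4/7b = 457.143ms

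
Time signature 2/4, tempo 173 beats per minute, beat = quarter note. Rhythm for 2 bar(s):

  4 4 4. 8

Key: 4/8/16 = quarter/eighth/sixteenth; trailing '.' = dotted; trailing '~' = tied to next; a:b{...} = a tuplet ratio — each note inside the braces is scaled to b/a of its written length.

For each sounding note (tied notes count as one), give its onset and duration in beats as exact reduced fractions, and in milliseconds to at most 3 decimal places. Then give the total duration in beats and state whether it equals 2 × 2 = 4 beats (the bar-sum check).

1) 0.0ms=0b +346.821ms=1b
2) 346.821ms=1b +346.821ms=1b
3) 693.642ms=2b +520.231ms=3/2b
4) 1213.873ms=7/2b +173.41ms=1/2b
Σ=4b of 4 (173bpm 2/4) — PASS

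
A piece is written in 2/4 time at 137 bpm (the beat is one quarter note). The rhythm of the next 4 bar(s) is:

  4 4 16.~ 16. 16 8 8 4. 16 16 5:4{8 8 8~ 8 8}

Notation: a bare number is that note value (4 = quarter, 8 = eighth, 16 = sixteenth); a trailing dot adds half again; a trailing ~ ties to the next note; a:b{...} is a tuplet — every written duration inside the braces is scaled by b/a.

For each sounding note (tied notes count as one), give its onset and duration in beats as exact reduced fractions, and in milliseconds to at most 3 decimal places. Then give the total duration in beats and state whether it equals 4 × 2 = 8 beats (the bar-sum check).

1) 0.0ms=0b +437.956ms=1b
2) 437.956ms=1b +437.956ms=1b
3) 875.912ms=2b +328.467ms=3/4b
4) 1204.38ms=11/4b +109.489ms=1/4b
5) 1313.869ms=3b +218.978ms=1/2b
6) 1532.847ms=7/2b +218.978ms=1/2b
7) 1751.825ms=4b +656.934ms=3/2b
8) 2408.759ms=11/2b +109.489ms=1/4b
9) 2518.248ms=23/4b +109.489ms=1/4b
10) 2627.737ms=6b +175.182ms=2/5b
11) 2802.92ms=32/5b +175.182ms=2/5b
12) 2978.102ms=34/5b +350.365ms=4/5b
13) 3328.467ms=38/5b +175.182ms=2/5b
Σ=8b of 8 (137bpm 2/4) — PASS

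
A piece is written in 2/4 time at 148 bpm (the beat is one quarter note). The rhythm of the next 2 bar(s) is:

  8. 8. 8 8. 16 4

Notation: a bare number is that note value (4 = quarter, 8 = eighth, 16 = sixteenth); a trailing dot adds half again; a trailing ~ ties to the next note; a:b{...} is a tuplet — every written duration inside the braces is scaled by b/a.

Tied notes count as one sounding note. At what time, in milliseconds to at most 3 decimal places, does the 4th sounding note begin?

1. 0.0ms @ 0 + 304.054ms (3/4)
2. 304.054ms @ 3/4 + 304.054ms (3/4)
3. 608.108ms @ 3/2 + 202.703ms (1/2)
4. 810.811ms @ 2 + 304.054ms (3/4)
5. 1114.865ms @ 11/4 + 101.351ms (1/4)
6. 1216.216ms @ 3 + 405.405ms (1)

note 4 onset = 2b = 810.811ms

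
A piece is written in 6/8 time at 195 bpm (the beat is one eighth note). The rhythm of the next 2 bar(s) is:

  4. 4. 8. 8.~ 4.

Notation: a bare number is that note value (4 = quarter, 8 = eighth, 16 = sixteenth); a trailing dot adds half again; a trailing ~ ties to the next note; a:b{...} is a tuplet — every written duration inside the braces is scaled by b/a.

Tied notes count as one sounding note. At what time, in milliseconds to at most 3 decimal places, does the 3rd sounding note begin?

note 3 onset = 6b = 1846.154ms

1. 0.0ms @ 0 + 923.077ms (3)
2. 923.077ms @ 3 + 923.077ms (3)
3. 1846.154ms @ 6 + 461.538ms (3/2)
4. 2307.692ms @ 15/2 + 1384.615ms (9/2)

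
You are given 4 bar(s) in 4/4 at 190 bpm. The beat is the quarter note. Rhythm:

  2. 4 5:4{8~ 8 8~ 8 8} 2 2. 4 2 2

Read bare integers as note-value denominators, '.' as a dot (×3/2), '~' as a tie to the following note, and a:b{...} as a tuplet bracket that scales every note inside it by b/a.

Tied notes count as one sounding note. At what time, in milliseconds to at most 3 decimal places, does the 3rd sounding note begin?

1. 0.0ms @ 0 + 947.368ms (3)
2. 947.368ms @ 3 + 315.789ms (1)
3. 1263.158ms @ 4 + 252.632ms (4/5)
4. 1515.789ms @ 24/5 + 252.632ms (4/5)
5. 1768.421ms @ 28/5 + 126.316ms (2/5)
6. 1894.737ms @ 6 + 631.579ms (2)
7. 2526.316ms @ 8 + 947.368ms (3)
8. 3473.684ms @ 11 + 315.789ms (1)
9. 3789.474ms @ 12 + 631.579ms (2)
10. 4421.053ms @ 14 + 631.579ms (2)

note 3 onset = 4b = 1263.158ms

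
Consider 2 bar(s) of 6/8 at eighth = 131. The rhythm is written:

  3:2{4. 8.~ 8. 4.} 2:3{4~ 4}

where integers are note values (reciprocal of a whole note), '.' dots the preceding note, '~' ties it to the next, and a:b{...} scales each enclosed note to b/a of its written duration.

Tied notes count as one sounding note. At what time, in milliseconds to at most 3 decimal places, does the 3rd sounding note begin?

note 3 onset = 4b = 1832.061ms

1. 0.0ms @ 0 + 916.031ms (2)
2. 916.031ms @ 2 + 916.031ms (2)
3. 1832.061ms @ 4 + 916.031ms (2)
4. 2748.092ms @ 6 + 2748.092ms (6)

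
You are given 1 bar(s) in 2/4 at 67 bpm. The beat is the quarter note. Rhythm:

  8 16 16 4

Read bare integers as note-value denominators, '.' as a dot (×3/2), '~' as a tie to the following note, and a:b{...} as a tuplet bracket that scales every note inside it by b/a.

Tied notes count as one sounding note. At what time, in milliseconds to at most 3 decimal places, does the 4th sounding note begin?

1. 0.0ms @ 0 + 447.761ms (1/2)
2. 447.761ms @ 1/2 + 223.881ms (1/4)
3. 671.642ms @ 3/4 + 223.881ms (1/4)
4. 895.522ms @ 1 + 895.522ms (1)

note 4 onset = 1b = 895.522ms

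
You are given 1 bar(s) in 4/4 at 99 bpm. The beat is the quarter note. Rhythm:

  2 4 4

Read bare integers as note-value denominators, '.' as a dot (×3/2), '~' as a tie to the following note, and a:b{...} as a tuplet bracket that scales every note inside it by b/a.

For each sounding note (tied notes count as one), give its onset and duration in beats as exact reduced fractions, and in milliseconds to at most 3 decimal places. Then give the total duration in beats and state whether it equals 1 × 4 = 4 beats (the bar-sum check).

1) 0.0ms=0b +1212.121ms=2b
2) 1212.121ms=2b +606.061ms=1b
3) 1818.182ms=3b +606.061ms=1b
Σ=4b of 4 (99bpm 4/4) — PASS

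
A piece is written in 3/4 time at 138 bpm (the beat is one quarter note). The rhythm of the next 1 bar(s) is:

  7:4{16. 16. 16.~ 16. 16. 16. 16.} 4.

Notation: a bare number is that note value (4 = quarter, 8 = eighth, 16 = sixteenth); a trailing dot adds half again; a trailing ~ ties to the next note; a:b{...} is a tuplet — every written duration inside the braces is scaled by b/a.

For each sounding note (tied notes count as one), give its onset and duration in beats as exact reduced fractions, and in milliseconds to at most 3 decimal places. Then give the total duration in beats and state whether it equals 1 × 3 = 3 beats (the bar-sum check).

1) 0.0ms=0b +93.168ms=3/14b
2) 93.168ms=3/14b +93.168ms=3/14b
3) 186.335ms=3/7b +186.335ms=3/7b
4) 372.671ms=6/7b +93.168ms=3/14b
5) 465.839ms=15/14b +93.168ms=3/14b
6) 559.006ms=9/7b +93.168ms=3/14b
7) 652.174ms=3/2b +652.174ms=3/2b
Σ=3b of 3 (138bpm 3/4) — PASS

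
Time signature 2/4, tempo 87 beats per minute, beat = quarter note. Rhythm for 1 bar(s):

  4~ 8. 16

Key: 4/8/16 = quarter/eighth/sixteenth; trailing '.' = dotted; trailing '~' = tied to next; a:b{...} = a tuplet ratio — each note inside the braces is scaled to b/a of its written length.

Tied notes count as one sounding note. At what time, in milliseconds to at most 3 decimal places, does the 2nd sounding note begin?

note 2 onset = 7/4b = 1206.897ms

1. 0.0ms @ 0 + 1206.897ms (7/4)
2. 1206.897ms @ 7/4 + 172.414ms (1/4)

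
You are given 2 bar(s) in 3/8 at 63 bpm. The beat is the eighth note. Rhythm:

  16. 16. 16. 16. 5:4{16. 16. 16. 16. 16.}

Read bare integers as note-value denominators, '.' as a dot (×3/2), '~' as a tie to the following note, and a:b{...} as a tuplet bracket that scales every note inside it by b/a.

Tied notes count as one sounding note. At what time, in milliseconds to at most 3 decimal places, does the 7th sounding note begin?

note 7 onset = 21/5b = 4000.0ms

1. 0.0ms @ 0 + 714.286ms (3/4)
2. 714.286ms @ 3/4 + 714.286ms (3/4)
3. 1428.571ms @ 3/2 + 714.286ms (3/4)
4. 2142.857ms @ 9/4 + 714.286ms (3/4)
5. 2857.143ms @ 3 + 571.429ms (3/5)
6. 3428.571ms @ 18/5 + 571.429ms (3/5)
7. 4000.0ms @ 21/5 + 571.429ms (3/5)
8. 4571.429ms @ 24/5 + 571.429ms (3/5)
9. 5142.857ms @ 27/5 + 571.429ms (3/5)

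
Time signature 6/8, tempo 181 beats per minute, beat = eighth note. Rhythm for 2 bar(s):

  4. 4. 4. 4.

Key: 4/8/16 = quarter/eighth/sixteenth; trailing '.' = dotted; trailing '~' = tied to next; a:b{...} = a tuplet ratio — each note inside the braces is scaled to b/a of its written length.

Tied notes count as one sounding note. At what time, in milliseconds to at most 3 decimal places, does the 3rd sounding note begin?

note 3 onset = 6b = 1988.95ms

1. 0.0ms @ 0 + 994.475ms (3)
2. 994.475ms @ 3 + 994.475ms (3)
3. 1988.95ms @ 6 + 994.475ms (3)
4. 2983.425ms @ 9 + 994.475ms (3)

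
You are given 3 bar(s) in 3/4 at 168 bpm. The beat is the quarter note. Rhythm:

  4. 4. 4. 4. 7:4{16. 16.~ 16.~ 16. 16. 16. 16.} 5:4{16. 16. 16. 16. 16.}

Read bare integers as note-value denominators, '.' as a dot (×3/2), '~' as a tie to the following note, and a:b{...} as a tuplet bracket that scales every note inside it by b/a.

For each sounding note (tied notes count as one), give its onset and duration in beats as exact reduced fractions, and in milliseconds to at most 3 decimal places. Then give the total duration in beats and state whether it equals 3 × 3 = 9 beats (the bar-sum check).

1) 0.0ms=0b +535.714ms=3/2b
2) 535.714ms=3/2b +535.714ms=3/2b
3) 1071.429ms=3b +535.714ms=3/2b
4) 1607.143ms=9/2b +535.714ms=3/2b
5) 2142.857ms=6b +76.531ms=3/14b
6) 2219.388ms=87/14b +229.592ms=9/14b
7) 2448.98ms=48/7b +76.531ms=3/14b
8) 2525.51ms=99/14b +76.531ms=3/14b
9) 2602.041ms=51/7b +76.531ms=3/14b
10) 2678.571ms=15/2b +107.143ms=3/10b
11) 2785.714ms=39/5b +107.143ms=3/10b
12) 2892.857ms=81/10b +107.143ms=3/10b
13) 3000.0ms=42/5b +107.143ms=3/10b
14) 3107.143ms=87/10b +107.143ms=3/10b
Σ=9b of 9 (168bpm 3/4) — PASS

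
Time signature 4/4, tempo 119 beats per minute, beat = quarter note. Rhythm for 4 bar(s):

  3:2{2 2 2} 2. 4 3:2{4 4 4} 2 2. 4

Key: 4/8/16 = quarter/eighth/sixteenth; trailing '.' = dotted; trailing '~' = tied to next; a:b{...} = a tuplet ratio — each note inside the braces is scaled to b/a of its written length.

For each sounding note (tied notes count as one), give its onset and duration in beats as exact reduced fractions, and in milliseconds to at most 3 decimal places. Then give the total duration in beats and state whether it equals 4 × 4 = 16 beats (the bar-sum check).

1) 0.0ms=0b +672.269ms=4/3b
2) 672.269ms=4/3b +672.269ms=4/3b
3) 1344.538ms=8/3b +672.269ms=4/3b
4) 2016.807ms=4b +1512.605ms=3b
5) 3529.412ms=7b +504.202ms=1b
6) 4033.613ms=8b +336.134ms=2/3b
7) 4369.748ms=26/3b +336.134ms=2/3b
8) 4705.882ms=28/3b +336.134ms=2/3b
9) 5042.017ms=10b +1008.403ms=2b
10) 6050.42ms=12b +1512.605ms=3b
11) 7563.025ms=15b +504.202ms=1b
Σ=16b of 16 (119bpm 4/4) — PASS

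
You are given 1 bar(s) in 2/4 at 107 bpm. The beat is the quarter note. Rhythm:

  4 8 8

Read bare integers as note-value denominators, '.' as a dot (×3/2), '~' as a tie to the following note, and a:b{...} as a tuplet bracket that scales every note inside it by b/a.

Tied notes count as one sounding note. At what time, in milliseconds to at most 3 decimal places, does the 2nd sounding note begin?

note 2 onset = 1b = 560.748ms

1. 0.0ms @ 0 + 560.748ms (1)
2. 560.748ms @ 1 + 280.374ms (1/2)
3. 841.121ms @ 3/2 + 280.374ms (1/2)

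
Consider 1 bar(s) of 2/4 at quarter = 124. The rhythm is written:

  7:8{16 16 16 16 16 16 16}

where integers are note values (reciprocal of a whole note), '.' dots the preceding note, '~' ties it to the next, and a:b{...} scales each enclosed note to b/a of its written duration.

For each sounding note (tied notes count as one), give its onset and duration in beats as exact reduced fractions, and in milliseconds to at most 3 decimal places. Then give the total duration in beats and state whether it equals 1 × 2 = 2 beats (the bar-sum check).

1) 0.0ms=0b +138.249ms=2/7b
2) 138.249ms=2/7b +138.249ms=2/7b
3) 276.498ms=4/7b +138.249ms=2/7b
4) 414.747ms=6/7b +138.249ms=2/7b
5) 552.995ms=8/7b +138.249ms=2/7b
6) 691.244ms=10/7b +138.249ms=2/7b
7) 829.493ms=12/7b +138.249ms=2/7b
Σ=2b of 2 (124bpm 2/4) — PASS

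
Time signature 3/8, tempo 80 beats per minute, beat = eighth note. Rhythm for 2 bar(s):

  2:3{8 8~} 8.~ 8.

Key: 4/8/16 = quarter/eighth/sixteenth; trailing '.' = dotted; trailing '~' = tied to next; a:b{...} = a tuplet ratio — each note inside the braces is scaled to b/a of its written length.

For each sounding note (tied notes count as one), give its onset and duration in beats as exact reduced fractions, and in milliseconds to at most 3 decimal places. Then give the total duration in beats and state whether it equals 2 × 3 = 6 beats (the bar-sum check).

1) 0.0ms=0b +1125.0ms=3/2b
2) 1125.0ms=3/2b +3375.0ms=9/2b
Σ=6b of 6 (80bpm 3/8) — PASS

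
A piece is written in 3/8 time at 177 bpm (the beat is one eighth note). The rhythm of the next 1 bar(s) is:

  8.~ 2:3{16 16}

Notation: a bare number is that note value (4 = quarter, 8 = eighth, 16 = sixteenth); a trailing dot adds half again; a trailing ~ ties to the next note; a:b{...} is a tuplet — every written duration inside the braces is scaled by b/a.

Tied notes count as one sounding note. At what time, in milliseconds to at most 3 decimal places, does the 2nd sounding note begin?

note 2 onset = 9/4b = 762.712ms

1. 0.0ms @ 0 + 762.712ms (9/4)
2. 762.712ms @ 9/4 + 254.237ms (3/4)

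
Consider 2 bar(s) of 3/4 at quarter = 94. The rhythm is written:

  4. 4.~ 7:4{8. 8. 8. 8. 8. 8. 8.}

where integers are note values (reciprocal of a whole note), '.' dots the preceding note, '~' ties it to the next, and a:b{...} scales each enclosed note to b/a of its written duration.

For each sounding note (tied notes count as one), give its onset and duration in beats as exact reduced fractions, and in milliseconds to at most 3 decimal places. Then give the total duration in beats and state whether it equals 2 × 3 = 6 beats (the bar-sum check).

1) 0.0ms=0b +957.447ms=3/2b
2) 957.447ms=3/2b +1231.003ms=27/14b
3) 2188.45ms=24/7b +273.556ms=3/7b
4) 2462.006ms=27/7b +273.556ms=3/7b
5) 2735.562ms=30/7b +273.556ms=3/7b
6) 3009.119ms=33/7b +273.556ms=3/7b
7) 3282.675ms=36/7b +273.556ms=3/7b
8) 3556.231ms=39/7b +273.556ms=3/7b
Σ=6b of 6 (94bpm 3/4) — PASS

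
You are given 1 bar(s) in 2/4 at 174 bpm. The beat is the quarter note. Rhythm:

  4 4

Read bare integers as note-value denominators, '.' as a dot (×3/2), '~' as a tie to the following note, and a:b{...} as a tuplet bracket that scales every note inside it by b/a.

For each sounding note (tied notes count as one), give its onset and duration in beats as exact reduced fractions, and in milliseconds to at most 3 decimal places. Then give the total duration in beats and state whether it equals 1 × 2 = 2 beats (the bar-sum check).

1) 0.0ms=0b +344.828ms=1b
2) 344.828ms=1b +344.828ms=1b
Σ=2b of 2 (174bpm 2/4) — PASS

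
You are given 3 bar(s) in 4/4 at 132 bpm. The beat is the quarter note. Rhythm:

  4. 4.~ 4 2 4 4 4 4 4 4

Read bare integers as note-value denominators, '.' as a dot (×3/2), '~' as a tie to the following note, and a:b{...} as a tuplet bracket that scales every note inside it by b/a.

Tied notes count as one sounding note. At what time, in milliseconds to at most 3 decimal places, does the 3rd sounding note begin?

1. 0.0ms @ 0 + 681.818ms (3/2)
2. 681.818ms @ 3/2 + 1136.364ms (5/2)
3. 1818.182ms @ 4 + 909.091ms (2)
4. 2727.273ms @ 6 + 454.545ms (1)
5. 3181.818ms @ 7 + 454.545ms (1)
6. 3636.364ms @ 8 + 454.545ms (1)
7. 4090.909ms @ 9 + 454.545ms (1)
8. 4545.455ms @ 10 + 454.545ms (1)
9. 5000.0ms @ 11 + 454.545ms (1)

note 3 onset = 4b = 1818.182ms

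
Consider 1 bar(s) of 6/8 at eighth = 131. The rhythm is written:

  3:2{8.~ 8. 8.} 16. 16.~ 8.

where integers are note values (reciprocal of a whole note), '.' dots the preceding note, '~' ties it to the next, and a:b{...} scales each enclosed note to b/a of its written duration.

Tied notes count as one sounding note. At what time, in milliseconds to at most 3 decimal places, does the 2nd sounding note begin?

note 2 onset = 2b = 916.031ms

1. 0.0ms @ 0 + 916.031ms (2)
2. 916.031ms @ 2 + 458.015ms (1)
3. 1374.046ms @ 3 + 343.511ms (3/4)
4. 1717.557ms @ 15/4 + 1030.534ms (9/4)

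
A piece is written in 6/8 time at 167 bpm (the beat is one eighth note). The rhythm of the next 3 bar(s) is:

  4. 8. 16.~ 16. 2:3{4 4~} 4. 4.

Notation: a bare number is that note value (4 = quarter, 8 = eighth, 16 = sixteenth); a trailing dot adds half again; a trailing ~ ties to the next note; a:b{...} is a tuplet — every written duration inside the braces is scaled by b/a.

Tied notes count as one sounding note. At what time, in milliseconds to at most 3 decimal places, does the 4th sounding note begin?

1. 0.0ms @ 0 + 1077.844ms (3)
2. 1077.844ms @ 3 + 538.922ms (3/2)
3. 1616.766ms @ 9/2 + 538.922ms (3/2)
4. 2155.689ms @ 6 + 1077.844ms (3)
5. 3233.533ms @ 9 + 2155.689ms (6)
6. 5389.222ms @ 15 + 1077.844ms (3)

note 4 onset = 6b = 2155.689ms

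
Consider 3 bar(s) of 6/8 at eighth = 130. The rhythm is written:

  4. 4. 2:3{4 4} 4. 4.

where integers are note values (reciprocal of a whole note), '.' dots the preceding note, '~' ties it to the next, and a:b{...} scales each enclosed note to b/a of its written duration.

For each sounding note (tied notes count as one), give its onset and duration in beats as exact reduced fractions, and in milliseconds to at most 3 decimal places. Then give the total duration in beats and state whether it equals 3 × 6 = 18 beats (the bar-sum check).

1) 0.0ms=0b +1384.615ms=3b
2) 1384.615ms=3b +1384.615ms=3b
3) 2769.231ms=6b +1384.615ms=3b
4) 4153.846ms=9b +1384.615ms=3b
5) 5538.462ms=12b +1384.615ms=3b
6) 6923.077ms=15b +1384.615ms=3b
Σ=18b of 18 (130bpm 6/8) — PASS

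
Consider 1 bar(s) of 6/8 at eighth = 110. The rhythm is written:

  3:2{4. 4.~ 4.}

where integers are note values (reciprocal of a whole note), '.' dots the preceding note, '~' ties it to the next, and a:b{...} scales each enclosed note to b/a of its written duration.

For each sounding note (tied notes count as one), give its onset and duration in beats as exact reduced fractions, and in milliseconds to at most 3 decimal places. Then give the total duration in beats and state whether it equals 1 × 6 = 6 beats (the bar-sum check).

1) 0.0ms=0b +1090.909ms=2b
2) 1090.909ms=2b +2181.818ms=4b
Σ=6b of 6 (110bpm 6/8) — PASS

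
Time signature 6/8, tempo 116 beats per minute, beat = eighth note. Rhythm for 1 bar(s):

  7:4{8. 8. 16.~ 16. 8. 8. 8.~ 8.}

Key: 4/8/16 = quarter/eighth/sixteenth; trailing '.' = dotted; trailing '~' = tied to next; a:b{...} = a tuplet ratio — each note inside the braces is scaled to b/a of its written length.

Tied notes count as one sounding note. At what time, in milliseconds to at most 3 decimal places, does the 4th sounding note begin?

note 4 onset = 18/7b = 1330.049ms

1. 0.0ms @ 0 + 443.35ms (6/7)
2. 443.35ms @ 6/7 + 443.35ms (6/7)
3. 886.7ms @ 12/7 + 443.35ms (6/7)
4. 1330.049ms @ 18/7 + 443.35ms (6/7)
5. 1773.399ms @ 24/7 + 443.35ms (6/7)
6. 2216.749ms @ 30/7 + 886.7ms (12/7)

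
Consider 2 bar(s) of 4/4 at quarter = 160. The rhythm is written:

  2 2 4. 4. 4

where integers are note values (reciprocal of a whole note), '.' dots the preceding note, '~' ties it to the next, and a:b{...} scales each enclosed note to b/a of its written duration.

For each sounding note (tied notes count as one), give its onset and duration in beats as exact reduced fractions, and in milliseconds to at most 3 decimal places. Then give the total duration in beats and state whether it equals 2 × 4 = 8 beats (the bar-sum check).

1) 0.0ms=0b +750.0ms=2b
2) 750.0ms=2b +750.0ms=2b
3) 1500.0ms=4b +562.5ms=3/2b
4) 2062.5ms=11/2b +562.5ms=3/2b
5) 2625.0ms=7b +375.0ms=1b
Σ=8b of 8 (160bpm 4/4) — PASS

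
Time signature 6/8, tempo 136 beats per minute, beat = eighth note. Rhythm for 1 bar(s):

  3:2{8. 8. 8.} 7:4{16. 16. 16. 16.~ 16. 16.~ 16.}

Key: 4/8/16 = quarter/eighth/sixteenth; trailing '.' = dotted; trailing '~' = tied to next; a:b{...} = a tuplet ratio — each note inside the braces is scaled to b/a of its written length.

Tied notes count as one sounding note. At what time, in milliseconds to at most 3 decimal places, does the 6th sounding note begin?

1. 0.0ms @ 0 + 441.176ms (1)
2. 441.176ms @ 1 + 441.176ms (1)
3. 882.353ms @ 2 + 441.176ms (1)
4. 1323.529ms @ 3 + 189.076ms (3/7)
5. 1512.605ms @ 24/7 + 189.076ms (3/7)
6. 1701.681ms @ 27/7 + 189.076ms (3/7)
7. 1890.756ms @ 30/7 + 378.151ms (6/7)
8. 2268.908ms @ 36/7 + 378.151ms (6/7)

note 6 onset = 27/7b = 1701.681ms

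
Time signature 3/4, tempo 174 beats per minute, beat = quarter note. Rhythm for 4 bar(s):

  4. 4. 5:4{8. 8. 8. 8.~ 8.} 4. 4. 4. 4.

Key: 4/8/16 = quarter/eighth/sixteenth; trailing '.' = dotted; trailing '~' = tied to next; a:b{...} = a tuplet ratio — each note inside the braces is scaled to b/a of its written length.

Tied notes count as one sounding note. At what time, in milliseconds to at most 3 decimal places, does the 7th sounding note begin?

note 7 onset = 6b = 2068.966ms

1. 0.0ms @ 0 + 517.241ms (3/2)
2. 517.241ms @ 3/2 + 517.241ms (3/2)
3. 1034.483ms @ 3 + 206.897ms (3/5)
4. 1241.379ms @ 18/5 + 206.897ms (3/5)
5. 1448.276ms @ 21/5 + 206.897ms (3/5)
6. 1655.172ms @ 24/5 + 413.793ms (6/5)
7. 2068.966ms @ 6 + 517.241ms (3/2)
8. 2586.207ms @ 15/2 + 517.241ms (3/2)
9. 3103.448ms @ 9 + 517.241ms (3/2)
10. 3620.69ms @ 21/2 + 517.241ms (3/2)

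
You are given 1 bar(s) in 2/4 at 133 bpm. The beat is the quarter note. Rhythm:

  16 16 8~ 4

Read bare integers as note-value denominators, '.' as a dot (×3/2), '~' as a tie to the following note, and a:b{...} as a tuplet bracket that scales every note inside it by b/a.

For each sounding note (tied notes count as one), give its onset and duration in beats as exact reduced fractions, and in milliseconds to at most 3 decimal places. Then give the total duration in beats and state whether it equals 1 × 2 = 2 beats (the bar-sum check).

1) 0.0ms=0b +112.782ms=1/4b
2) 112.782ms=1/4b +112.782ms=1/4b
3) 225.564ms=1/2b +676.692ms=3/2b
Σ=2b of 2 (133bpm 2/4) — PASS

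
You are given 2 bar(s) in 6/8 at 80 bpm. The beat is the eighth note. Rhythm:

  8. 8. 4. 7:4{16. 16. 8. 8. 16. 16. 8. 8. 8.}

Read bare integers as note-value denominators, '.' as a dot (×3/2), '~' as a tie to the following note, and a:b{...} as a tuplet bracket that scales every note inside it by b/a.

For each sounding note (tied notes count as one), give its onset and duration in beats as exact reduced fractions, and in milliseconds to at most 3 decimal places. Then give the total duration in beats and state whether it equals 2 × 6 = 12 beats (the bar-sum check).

1) 0.0ms=0b +1125.0ms=3/2b
2) 1125.0ms=3/2b +1125.0ms=3/2b
3) 2250.0ms=3b +2250.0ms=3b
4) 4500.0ms=6b +321.429ms=3/7b
5) 4821.429ms=45/7b +321.429ms=3/7b
6) 5142.857ms=48/7b +642.857ms=6/7b
7) 5785.714ms=54/7b +642.857ms=6/7b
8) 6428.571ms=60/7b +321.429ms=3/7b
9) 6750.0ms=9b +321.429ms=3/7b
10) 7071.429ms=66/7b +642.857ms=6/7b
11) 7714.286ms=72/7b +642.857ms=6/7b
12) 8357.143ms=78/7b +642.857ms=6/7b
Σ=12b of 12 (80bpm 6/8) — PASS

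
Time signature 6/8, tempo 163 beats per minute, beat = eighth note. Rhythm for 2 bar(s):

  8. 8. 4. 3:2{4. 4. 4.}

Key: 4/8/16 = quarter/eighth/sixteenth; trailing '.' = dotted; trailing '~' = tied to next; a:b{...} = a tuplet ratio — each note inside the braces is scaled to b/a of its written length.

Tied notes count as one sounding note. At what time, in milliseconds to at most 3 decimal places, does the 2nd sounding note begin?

1. 0.0ms @ 0 + 552.147ms (3/2)
2. 552.147ms @ 3/2 + 552.147ms (3/2)
3. 1104.294ms @ 3 + 1104.294ms (3)
4. 2208.589ms @ 6 + 736.196ms (2)
5. 2944.785ms @ 8 + 736.196ms (2)
6. 3680.982ms @ 10 + 736.196ms (2)

note 2 onset = 3/2b = 552.147ms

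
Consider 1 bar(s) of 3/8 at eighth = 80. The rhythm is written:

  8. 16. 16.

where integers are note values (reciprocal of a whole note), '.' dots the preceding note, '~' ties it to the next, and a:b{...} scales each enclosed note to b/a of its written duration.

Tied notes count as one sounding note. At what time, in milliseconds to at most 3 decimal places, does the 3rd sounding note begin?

note 3 onset = 9/4b = 1687.5ms

1. 0.0ms @ 0 + 1125.0ms (3/2)
2. 1125.0ms @ 3/2 + 562.5ms (3/4)
3. 1687.5ms @ 9/4 + 562.5ms (3/4)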